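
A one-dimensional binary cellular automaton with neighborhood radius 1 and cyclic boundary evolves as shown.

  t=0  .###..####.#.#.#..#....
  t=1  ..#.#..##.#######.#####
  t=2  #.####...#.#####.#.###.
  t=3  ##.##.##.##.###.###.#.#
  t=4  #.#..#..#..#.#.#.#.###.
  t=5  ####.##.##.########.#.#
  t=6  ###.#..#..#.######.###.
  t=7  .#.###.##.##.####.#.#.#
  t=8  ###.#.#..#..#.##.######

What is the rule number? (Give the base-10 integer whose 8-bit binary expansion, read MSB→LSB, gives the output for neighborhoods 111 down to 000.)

181

  ### -> #   bit 7 = 1  t=0,i=2
  ##. -> .   bit 6 = 0  t=0,i=3
  #.# -> #   bit 5 = 1  t=0,i=10
  #.. -> #   bit 4 = 1  t=0,i=4
  .## -> .   bit 3 = 0  t=0,i=1
  .#. -> #   bit 2 = 1  t=0,i=11
  ..# -> .   bit 1 = 0  t=0,i=0
  ... -> #   bit 0 = 1  t=0,i=20
  bits 10110101 = 181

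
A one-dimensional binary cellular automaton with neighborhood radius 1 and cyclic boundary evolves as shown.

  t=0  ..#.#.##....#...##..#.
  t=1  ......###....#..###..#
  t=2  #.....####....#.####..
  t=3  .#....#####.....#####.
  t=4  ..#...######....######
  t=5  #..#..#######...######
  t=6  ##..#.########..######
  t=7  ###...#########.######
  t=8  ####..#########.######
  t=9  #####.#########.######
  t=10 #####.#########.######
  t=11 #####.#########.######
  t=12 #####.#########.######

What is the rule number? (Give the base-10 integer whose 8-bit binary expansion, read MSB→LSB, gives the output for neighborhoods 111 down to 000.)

  [7] ### => #  t=1,i=7
  [6] ##. => #  t=0,i=7
  [5] #.# => .  t=0,i=3
  [4] #.. => #  t=0,i=8
  [3] .## => #  t=0,i=6
  [2] .#. => .  t=0,i=2
  [1] ..# => .  t=0,i=1
  [0] ... => .  t=0,i=0
  bits 11011000 = 216

216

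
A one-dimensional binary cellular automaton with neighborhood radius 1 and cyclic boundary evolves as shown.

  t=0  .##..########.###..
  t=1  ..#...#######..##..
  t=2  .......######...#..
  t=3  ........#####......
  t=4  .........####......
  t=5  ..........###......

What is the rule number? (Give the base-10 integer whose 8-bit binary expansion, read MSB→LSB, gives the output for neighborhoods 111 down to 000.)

  [7] ### => #  t=0,i=6
  [6] ##. => #  t=0,i=2
  [5] #.# => .  t=0,i=13
  [4] #.. => .  t=0,i=3
  [3] .## => .  t=0,i=1
  [2] .#. => .  t=1,i=2
  [1] ..# => .  t=0,i=0
  [0] ... => .  t=0,i=18
  bits 11000000 = 192

192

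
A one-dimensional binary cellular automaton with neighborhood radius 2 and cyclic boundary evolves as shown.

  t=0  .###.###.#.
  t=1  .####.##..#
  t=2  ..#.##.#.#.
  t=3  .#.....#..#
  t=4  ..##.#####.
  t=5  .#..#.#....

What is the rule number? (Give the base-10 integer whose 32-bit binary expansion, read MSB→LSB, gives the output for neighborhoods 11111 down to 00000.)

  ##### -> .   bit 31 = 0  t=4,i=7
  ####. -> .   bit 30 = 0  t=1,i=3
  ###.# -> #   bit 29 = 1  t=0,i=3
  ###.. -> .   bit 28 = 0  t=4,i=9
  ##.## -> #   bit 27 = 1  t=0,i=4
  ##.#. -> .   bit 26 = 0  t=0,i=8
  ##..# -> .   bit 25 = 0  t=1,i=8
  ##... -> .   bit 24 = 0  t=4,i=10
  #.### -> .   bit 23 = 0  t=0,i=5
  #.##. -> .   bit 22 = 0  t=1,i=6
  #.#.# -> #   bit 21 = 1  t=2,i=7
  #.#.. -> .   bit 20 = 0  t=0,i=9
  #..## -> .   bit 19 = 0  t=0,i=0
  #..#. -> #   bit 18 = 1  t=1,i=9
  #...# -> .   bit 17 = 0  t=2,i=0
  #.... -> #   bit 16 = 1  t=3,i=3
  .#### -> #   bit 15 = 1  t=1,i=2
  .###. -> #   bit 14 = 1  t=0,i=2
  .##.# -> .   bit 13 = 0  t=2,i=5
  .##.. -> #   bit 12 = 1  t=1,i=7
  .#.## -> .   bit 11 = 0  t=1,i=0
  .#.#. -> .   bit 10 = 0  t=2,i=8
  .#..# -> #   bit 9 = 1  t=0,i=10
  .#... -> #   bit 8 = 1  t=2,i=10
  ..### -> #   bit 7 = 1  t=0,i=1
  ..##. -> .   bit 6 = 0  t=4,i=2
  ..#.# -> .   bit 5 = 0  t=1,i=10
  ..#.. -> #   bit 4 = 1  t=3,i=7
  ...## -> #   bit 3 = 1  t=4,i=1
  ...#. -> #   bit 2 = 1  t=2,i=1
  ....# -> #   bit 1 = 1  t=3,i=5
  ..... -> .   bit 0 = 0  t=3,i=4
  bits 00101000001001011101001110011110 = 673567646

673567646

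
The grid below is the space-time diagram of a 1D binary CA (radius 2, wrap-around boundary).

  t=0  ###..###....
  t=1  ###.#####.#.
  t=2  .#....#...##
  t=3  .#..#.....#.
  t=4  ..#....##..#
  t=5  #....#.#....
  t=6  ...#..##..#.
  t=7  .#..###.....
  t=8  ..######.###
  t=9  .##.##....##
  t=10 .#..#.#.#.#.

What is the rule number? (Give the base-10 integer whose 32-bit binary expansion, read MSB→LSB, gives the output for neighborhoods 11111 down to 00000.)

  #####|#  b31=1 t=1,i=6
  ####.|.  b30=0 t=1,i=7
  ###.#|.  b29=0 t=1,i=2
  ###..|#  b28=1 t=0,i=2
  ##.##|.  b27=0 t=1,i=3
  ##.#.|.  b26=0 t=1,i=9
  ##..#|.  b25=0 t=0,i=3
  ##...|#  b24=1 t=0,i=8
  #.###|.  b23=0 t=1,i=0
  #.##.|#  b22=1 t=9,i=1
  #.#.#|#  b21=1 t=1,i=10
  #.#..|#  b20=1 t=2,i=1
  #..##|#  b19=1 t=0,i=4
  #..#.|.  b18=0 t=3,i=0
  #...#|.  b17=0 t=2,i=8
  #....|.  b16=0 t=0,i=9
  .####|.  b15=0 t=1,i=5
  .###.|#  b14=1 t=0,i=1
  .##.#|.  b13=0 t=2,i=11
  .##..|.  b12=0 t=4,i=8
  .#.##|#  b11=1 t=1,i=11
  .#.#.|#  b10=1 t=5,i=6
  .#..#|#  b9=1 t=3,i=2
  .#...|.  b8=0 t=2,i=2
  ..###|#  b7=1 t=0,i=0
  ..##.|#  b6=1 t=2,i=10
  ..#.#|.  b5=0 t=5,i=5
  ..#..|.  b4=0 t=2,i=6
  ...##|.  b3=0 t=0,i=11
  ...#.|.  b2=0 t=2,i=5
  ....#|#  b1=1 t=0,i=10
  .....|#  b0=1 t=3,i=7
  bits 10010001011110000100111011000011 = 2440580803

2440580803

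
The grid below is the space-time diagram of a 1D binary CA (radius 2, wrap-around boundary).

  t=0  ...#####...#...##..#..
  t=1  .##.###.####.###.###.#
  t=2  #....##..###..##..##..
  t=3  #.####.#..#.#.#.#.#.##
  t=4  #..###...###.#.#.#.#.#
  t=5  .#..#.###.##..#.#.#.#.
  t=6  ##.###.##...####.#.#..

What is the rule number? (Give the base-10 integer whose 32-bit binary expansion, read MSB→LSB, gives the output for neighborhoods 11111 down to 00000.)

3808939134

  ##### -> #   bit 31 = 1  t=0,i=5
  ####. -> #   bit 30 = 1  t=0,i=6
  ###.# -> #   bit 29 = 1  t=1,i=6
  ###.. -> .   bit 28 = 0  t=0,i=7
  ##.## -> .   bit 27 = 0  t=1,i=3
  ##.#. -> .   bit 26 = 0  t=1,i=20
  ##..# -> #   bit 25 = 1  t=0,i=17
  ##... -> #   bit 24 = 1  t=0,i=8
  #.### -> .   bit 23 = 0  t=1,i=4
  #.##. -> .   bit 22 = 0  t=1,i=1
  #.#.# -> .   bit 21 = 0  t=1,i=21
  #.#.. -> .   bit 20 = 0  t=3,i=7
  #..## -> .   bit 19 = 0  t=2,i=8
  #..#. -> #   bit 18 = 1  t=0,i=18
  #...# -> #   bit 17 = 1  t=0,i=9
  #.... -> #   bit 16 = 1  t=0,i=21
  .#### -> #   bit 15 = 1  t=0,i=4
  .###. -> #   bit 14 = 1  t=1,i=5
  .##.# -> .   bit 13 = 0  t=1,i=2
  .##.. -> .   bit 12 = 0  t=0,i=16
  .#.## -> #   bit 11 = 1  t=1,i=0
  .#.#. -> #   bit 10 = 1  t=3,i=11
  .#..# -> .   bit 9 = 0  t=3,i=8
  .#... -> .   bit 8 = 0  t=0,i=12
  ..### -> .   bit 7 = 0  t=0,i=3
  ..##. -> #   bit 6 = 1  t=0,i=15
  ..#.# -> #   bit 5 = 1  t=3,i=10
  ..#.. -> #   bit 4 = 1  t=0,i=11
  ...## -> #   bit 3 = 1  t=0,i=2
  ...#. -> #   bit 2 = 1  t=0,i=10
  ....# -> #   bit 1 = 1  t=0,i=1
  ..... -> .   bit 0 = 0  t=0,i=0
  bits 11100011000001111100110001111110 = 3808939134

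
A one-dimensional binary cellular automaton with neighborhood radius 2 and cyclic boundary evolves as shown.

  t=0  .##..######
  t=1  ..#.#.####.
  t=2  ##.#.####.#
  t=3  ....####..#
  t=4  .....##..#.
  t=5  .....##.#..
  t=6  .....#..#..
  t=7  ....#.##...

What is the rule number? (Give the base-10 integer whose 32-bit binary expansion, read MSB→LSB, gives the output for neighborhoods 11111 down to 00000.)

3248397892

  [31] ##### => #  t=0,i=7
  [30] ####. => #  t=0,i=9
  [29] ###.# => .  t=0,i=10
  [28] ###.. => .  t=1,i=9
  [27] ##.## => .  t=0,i=0
  [26] ##.#. => .  t=2,i=2
  [25] ##..# => .  t=0,i=3
  [24] ##... => #  t=1,i=10
  [23] #.### => #  t=1,i=6
  [22] #.##. => .  t=0,i=1
  [21] #.#.# => .  t=1,i=4
  [20] #.#.. => #  t=5,i=8
  [19] #..## => #  t=0,i=4
  [18] #..#. => #  t=3,i=9
  [17] #...# => #  t=1,i=0
  [16] #.... => .  t=3,i=1
  [15] .#### => #  t=0,i=6
  [14] .###. => .  t=2,i=0
  [13] .##.# => .  t=5,i=6
  [12] .##.. => #  t=0,i=2
  [11] .#.## => #  t=1,i=5
  [10] .#.#. => #  t=1,i=3
  [9] .#..# => #  t=6,i=6
  [8] .#... => .  t=3,i=0
  [7] ..### => .  t=0,i=5
  [6] ..##. => #  t=4,i=5
  [5] ..#.# => .  t=1,i=2
  [4] ..#.. => .  t=3,i=10
  [3] ...## => .  t=3,i=3
  [2] ...#. => #  t=1,i=1
  [1] ....# => .  t=3,i=2
  [0] ..... => .  t=4,i=1
  bits 11000001100111101001111001000100 = 3248397892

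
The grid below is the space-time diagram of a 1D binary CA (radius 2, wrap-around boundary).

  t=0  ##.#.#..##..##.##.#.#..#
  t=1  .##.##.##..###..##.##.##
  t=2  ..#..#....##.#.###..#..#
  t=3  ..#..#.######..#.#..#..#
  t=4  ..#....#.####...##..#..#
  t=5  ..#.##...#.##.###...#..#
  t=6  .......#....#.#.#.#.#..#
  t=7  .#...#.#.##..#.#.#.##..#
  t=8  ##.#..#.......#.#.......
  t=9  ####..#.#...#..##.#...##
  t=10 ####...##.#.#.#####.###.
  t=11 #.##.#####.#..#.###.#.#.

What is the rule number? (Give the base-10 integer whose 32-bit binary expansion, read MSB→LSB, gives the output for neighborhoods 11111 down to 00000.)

4103808218

  ##### -> #   bit 31 = 1  t=3,i=9
  ####. -> #   bit 30 = 1  t=3,i=11
  ###.# -> #   bit 29 = 1  t=0,i=1
  ###.. -> #   bit 28 = 1  t=1,i=13
  ##.## -> .   bit 27 = 0  t=0,i=14
  ##.#. -> #   bit 26 = 1  t=0,i=2
  ##..# -> .   bit 25 = 0  t=0,i=10
  ##... -> .   bit 24 = 0  t=4,i=13
  #.### -> #   bit 23 = 1  t=2,i=15
  #.##. -> .   bit 22 = 0  t=0,i=15
  #.#.# -> .   bit 21 = 0  t=0,i=3
  #.#.. -> #   bit 20 = 1  t=0,i=5
  #..## -> #   bit 19 = 1  t=0,i=7
  #..#. -> .   bit 18 = 0  t=2,i=1
  #...# -> #   bit 17 = 1  t=4,i=14
  #.... -> #   bit 16 = 1  t=2,i=7
  .#### -> .   bit 15 = 0  t=3,i=8
  .###. -> .   bit 14 = 0  t=0,i=0
  .##.# -> #   bit 13 = 1  t=0,i=13
  .##.. -> .   bit 12 = 0  t=0,i=9
  .#.## -> .   bit 11 = 0  t=2,i=14
  .#.#. -> #   bit 10 = 1  t=0,i=4
  .#..# -> .   bit 9 = 0  t=0,i=6
  .#... -> .   bit 8 = 0  t=2,i=6
  ..### -> #   bit 7 = 1  t=0,i=23
  ..##. -> #   bit 6 = 1  t=0,i=8
  ..#.# -> .   bit 5 = 0  t=3,i=5
  ..#.. -> #   bit 4 = 1  t=2,i=2
  ...## -> #   bit 3 = 1  t=2,i=9
  ...#. -> .   bit 2 = 0  t=4,i=6
  ....# -> #   bit 1 = 1  t=2,i=8
  ..... -> .   bit 0 = 0  t=6,i=2
  bits 11110100100110110010010011011010 = 4103808218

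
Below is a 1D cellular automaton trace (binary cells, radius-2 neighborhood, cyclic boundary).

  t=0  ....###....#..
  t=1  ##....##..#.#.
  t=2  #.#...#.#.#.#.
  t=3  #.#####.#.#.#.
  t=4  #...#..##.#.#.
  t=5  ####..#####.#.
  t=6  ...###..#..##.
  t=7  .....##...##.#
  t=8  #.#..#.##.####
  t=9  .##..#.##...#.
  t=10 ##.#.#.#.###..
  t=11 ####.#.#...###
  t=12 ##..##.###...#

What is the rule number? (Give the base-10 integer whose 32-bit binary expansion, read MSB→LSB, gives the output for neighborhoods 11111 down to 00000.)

  [31] ##### => #  t=3,i=4
  [30] ####. => .  t=3,i=5
  [29] ###.# => .  t=3,i=6
  [28] ###.. => #  t=0,i=6
  [27] ##.## => .  t=8,i=9
  [26] ##.#. => #  t=3,i=7
  [25] ##..# => #  t=1,i=8
  [24] ##... => #  t=0,i=7
  [23] #.### => .  t=3,i=2
  [22] #.##. => #  t=1,i=0
  [21] #.#.# => #  t=1,i=12
  [20] #.#.. => #  t=2,i=2
  [19] #..## => #  t=4,i=6
  [18] #..#. => .  t=1,i=9
  [17] #...# => #  t=2,i=4
  [16] #.... => .  t=0,i=8
  [15] .#### => .  t=3,i=3
  [14] .###. => .  t=0,i=5
  [13] .##.# => #  t=4,i=8
  [12] .##.. => .  t=1,i=1
  [11] .#.## => .  t=1,i=13
  [10] .#.#. => .  t=1,i=11
  [9] .#..# => .  t=4,i=5
  [8] .#... => #  t=0,i=12
  [7] ..### => .  t=0,i=4
  [6] ..##. => #  t=1,i=6
  [5] ..#.# => #  t=1,i=10
  [4] ..#.. => .  t=0,i=11
  [3] ...## => .  t=0,i=3
  [2] ...#. => #  t=0,i=10
  [1] ....# => .  t=0,i=2
  [0] ..... => #  t=0,i=0
  bits 10010111011110100010000101100101 = 2541363557

2541363557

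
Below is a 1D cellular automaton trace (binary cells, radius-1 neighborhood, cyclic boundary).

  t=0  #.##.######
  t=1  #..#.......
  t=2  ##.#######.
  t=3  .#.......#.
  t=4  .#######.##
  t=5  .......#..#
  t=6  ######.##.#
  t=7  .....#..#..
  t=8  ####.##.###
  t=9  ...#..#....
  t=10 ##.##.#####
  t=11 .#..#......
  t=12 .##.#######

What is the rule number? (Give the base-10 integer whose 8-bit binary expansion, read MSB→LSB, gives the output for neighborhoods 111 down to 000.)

  ### -> .   bit 7 = 0  t=0,i=6
  ##. -> #   bit 6 = 1  t=0,i=0
  #.# -> .   bit 5 = 0  t=0,i=1
  #.. -> #   bit 4 = 1  t=1,i=1
  .## -> .   bit 3 = 0  t=0,i=2
  .#. -> #   bit 2 = 1  t=1,i=0
  ..# -> .   bit 1 = 0  t=1,i=2
  ... -> #   bit 0 = 1  t=1,i=5
  bits 01010101 = 85

85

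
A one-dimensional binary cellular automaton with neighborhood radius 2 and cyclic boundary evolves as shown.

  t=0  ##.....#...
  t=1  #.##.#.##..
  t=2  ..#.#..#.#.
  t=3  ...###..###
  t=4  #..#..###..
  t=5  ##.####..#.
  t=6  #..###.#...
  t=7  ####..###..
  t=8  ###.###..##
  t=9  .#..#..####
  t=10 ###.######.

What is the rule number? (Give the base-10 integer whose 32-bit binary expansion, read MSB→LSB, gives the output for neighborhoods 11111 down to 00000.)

  nb #####: next=.  (t=8,i=0, bit31=0)
  nb ####.: next=#  (t=5,i=5, bit30=1)
  nb ###.#: next=.  (t=6,i=5, bit29=0)
  nb ###..: next=.  (t=3,i=5, bit28=0)
  nb ##.##: next=.  (t=5,i=2, bit27=0)
  nb ##.#.: next=#  (t=1,i=4, bit26=1)
  nb ##..#: next=#  (t=1,i=9, bit25=1)
  nb ##...: next=#  (t=0,i=2, bit24=1)
  nb #.###: next=#  (t=5,i=3, bit23=1)
  nb #.##.: next=#  (t=1,i=2, bit22=1)
  nb #.#.#: next=.  (t=1,i=5, bit21=0)
  nb #.#..: next=#  (t=2,i=4, bit20=1)
  nb #..##: next=#  (t=3,i=7, bit19=1)
  nb #..#.: next=.  (t=1,i=10, bit18=0)
  nb #...#: next=.  (t=0,i=9, bit17=0)
  nb #....: next=#  (t=0,i=3, bit16=1)
  nb .####: next=#  (t=5,i=4, bit15=1)
  nb .###.: next=.  (t=3,i=4, bit14=0)
  nb .##.#: next=.  (t=1,i=3, bit13=0)
  nb .##..: next=.  (t=0,i=1, bit12=0)
  nb .#.##: next=.  (t=1,i=1, bit11=0)
  nb .#.#.: next=#  (t=2,i=3, bit10=1)
  nb .#..#: next=#  (t=2,i=5, bit9=1)
  nb .#...: next=#  (t=0,i=8, bit8=1)
  nb ..###: next=#  (t=3,i=3, bit7=1)
  nb ..##.: next=#  (t=0,i=0, bit6=1)
  nb ..#.#: next=.  (t=1,i=0, bit5=0)
  nb ..#..: next=#  (t=0,i=7, bit4=1)
  nb ...##: next=.  (t=0,i=10, bit3=0)
  nb ...#.: next=.  (t=0,i=6, bit2=0)
  nb ....#: next=#  (t=0,i=5, bit1=1)
  nb .....: next=.  (t=0,i=4, bit0=0)
  bits 01000111110110011000011111010010 = 1205438418

1205438418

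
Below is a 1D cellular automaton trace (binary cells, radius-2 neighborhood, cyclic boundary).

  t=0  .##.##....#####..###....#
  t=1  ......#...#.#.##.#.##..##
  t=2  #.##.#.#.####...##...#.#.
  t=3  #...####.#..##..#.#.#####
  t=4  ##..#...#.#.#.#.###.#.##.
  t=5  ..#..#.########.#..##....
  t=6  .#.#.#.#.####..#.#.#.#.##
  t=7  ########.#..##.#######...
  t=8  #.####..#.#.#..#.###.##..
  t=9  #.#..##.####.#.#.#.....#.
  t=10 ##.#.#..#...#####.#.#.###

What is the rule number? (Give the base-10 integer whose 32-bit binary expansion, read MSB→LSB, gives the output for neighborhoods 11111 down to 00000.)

  [31] ##### => #  t=0,i=12
  [30] ####. => .  t=0,i=13
  [29] ###.# => .  t=3,i=7
  [28] ###.. => #  t=0,i=14
  [27] ##.## => .  t=0,i=3
  [26] ##.#. => #  t=1,i=16
  [25] ##..# => #  t=0,i=15
  [24] ##... => #  t=0,i=6
  [23] #.### => #  t=2,i=9
  [22] #.##. => .  t=0,i=1
  [21] #.#.# => #  t=1,i=12
  [20] #.#.. => .  t=3,i=9
  [19] #..## => .  t=0,i=16
  [18] #..#. => .  t=3,i=15
  [17] #...# => .  t=1,i=8
  [16] #.... => .  t=0,i=7
  [15] .#### => .  t=0,i=11
  [14] .###. => .  t=0,i=18
  [13] .##.# => .  t=0,i=2
  [12] .##.. => .  t=0,i=5
  [11] .#.## => .  t=0,i=0
  [10] .#.#. => #  t=1,i=11
  [9] .#..# => #  t=3,i=10
  [8] .#... => #  t=1,i=7
  [7] ..### => #  t=0,i=10
  [6] ..##. => #  t=1,i=23
  [5] ..#.# => #  t=0,i=24
  [4] ..#.. => .  t=1,i=6
  [3] ...## => .  t=0,i=9
  [2] ...#. => #  t=0,i=23
  [1] ....# => .  t=0,i=8
  [0] ..... => #  t=1,i=2
  bits 10010111101000000000011111100101 = 2543847397

2543847397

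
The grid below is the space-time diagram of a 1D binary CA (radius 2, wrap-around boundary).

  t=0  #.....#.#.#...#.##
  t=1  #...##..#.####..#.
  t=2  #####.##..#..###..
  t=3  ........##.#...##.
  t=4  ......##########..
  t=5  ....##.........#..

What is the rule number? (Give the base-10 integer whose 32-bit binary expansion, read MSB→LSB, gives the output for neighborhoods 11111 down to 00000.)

381035342

  #####|.  b31=0 t=2,i=2
  ####.|.  b30=0 t=1,i=12
  ###.#|.  b29=0 t=2,i=4
  ###..|#  b28=1 t=0,i=0
  ##.##|.  b27=0 t=2,i=5
  ##.#.|#  b26=1 t=3,i=10
  ##..#|#  b25=1 t=1,i=6
  ##...|.  b24=0 t=0,i=1
  #.###|#  b23=1 t=0,i=16
  #.##.|.  b22=0 t=2,i=6
  #.#.#|#  b21=1 t=0,i=8
  #.#..|#  b20=1 t=0,i=10
  #..##|.  b19=0 t=2,i=12
  #..#.|#  b18=1 t=1,i=7
  #...#|#  b17=1 t=0,i=12
  #....|.  b16=0 t=0,i=2
  .####|.  b15=0 t=1,i=11
  .###.|.  b14=0 t=0,i=17
  .##.#|#  b13=1 t=3,i=9
  .##..|.  b12=0 t=1,i=5
  .#.##|.  b11=0 t=0,i=15
  .#.#.|.  b10=0 t=0,i=7
  .#..#|#  b9=1 t=2,i=11
  .#...|#  b8=1 t=0,i=11
  ..###|.  b7=0 t=2,i=0
  ..##.|#  b6=1 t=1,i=4
  ..#.#|.  b5=0 t=0,i=6
  ..#..|.  b4=0 t=2,i=10
  ...##|#  b3=1 t=1,i=3
  ...#.|#  b2=1 t=0,i=5
  ....#|#  b1=1 t=0,i=4
  .....|.  b0=0 t=0,i=3
  bits 00010110101101100010001101001110 = 381035342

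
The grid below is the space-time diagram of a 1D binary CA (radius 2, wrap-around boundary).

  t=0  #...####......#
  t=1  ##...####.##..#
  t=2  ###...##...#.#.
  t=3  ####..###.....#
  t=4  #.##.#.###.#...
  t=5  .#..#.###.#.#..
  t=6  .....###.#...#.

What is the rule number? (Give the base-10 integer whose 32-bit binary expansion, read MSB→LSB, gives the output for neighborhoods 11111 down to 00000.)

  [31] ##### => .  t=3,i=1
  [30] ####. => #  t=0,i=6
  [29] ###.# => .  t=1,i=8
  [28] ###.. => #  t=0,i=7
  [27] ##.## => .  t=1,i=9
  [26] ##.#. => #  t=4,i=4
  [25] ##..# => .  t=1,i=12
  [24] ##... => #  t=0,i=1
  [23] #.### => #  t=2,i=0
  [22] #.##. => .  t=1,i=10
  [21] #.#.# => .  t=2,i=13
  [20] #.#.. => .  t=4,i=11
  [19] #..## => #  t=1,i=13
  [18] #..#. => .  t=5,i=3
  [17] #...# => .  t=0,i=2
  [16] #.... => .  t=0,i=9
  [15] .#### => #  t=0,i=5
  [14] .###. => #  t=1,i=0
  [13] .##.# => .  t=4,i=3
  [12] .##.. => #  t=0,i=0
  [11] .#.## => #  t=2,i=14
  [10] .#.#. => .  t=2,i=12
  [9] .#..# => .  t=5,i=2
  [8] .#... => #  t=4,i=12
  [7] ..### => .  t=0,i=4
  [6] ..##. => #  t=0,i=14
  [5] ..#.# => .  t=2,i=11
  [4] ..#.. => .  t=5,i=1
  [3] ...## => .  t=0,i=3
  [2] ...#. => .  t=2,i=10
  [1] ....# => .  t=0,i=12
  [0] ..... => #  t=0,i=10
  bits 01010101100010001101100101000001 = 1435031873

1435031873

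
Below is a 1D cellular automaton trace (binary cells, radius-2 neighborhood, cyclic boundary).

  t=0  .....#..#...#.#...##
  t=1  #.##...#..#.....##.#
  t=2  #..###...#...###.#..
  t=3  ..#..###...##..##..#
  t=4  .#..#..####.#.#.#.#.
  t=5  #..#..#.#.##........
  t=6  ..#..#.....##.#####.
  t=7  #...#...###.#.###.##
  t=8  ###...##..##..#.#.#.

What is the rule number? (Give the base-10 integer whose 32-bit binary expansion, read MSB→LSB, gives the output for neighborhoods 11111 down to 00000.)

3046027275

  #####|#  b31=1 t=6,i=16
  ####.|.  b30=0 t=4,i=9
  ###.#|#  b29=1 t=2,i=15
  ###..|#  b28=1 t=2,i=5
  ##.##|.  b27=0 t=1,i=1
  ##.#.|#  b26=1 t=2,i=16
  ##..#|.  b25=0 t=3,i=13
  ##...|#  b24=1 t=0,i=0
  #.###|#  b23=1 t=6,i=14
  #.##.|.  b22=0 t=1,i=2
  #.#.#|.  b21=0 t=4,i=12
  #.#..|.  b20=0 t=0,i=14
  #..##|#  b19=1 t=2,i=2
  #..#.|#  b18=1 t=0,i=7
  #...#|#  b17=1 t=0,i=10
  #....|.  b16=0 t=0,i=1
  .####|#  b15=1 t=4,i=8
  .###.|.  b14=0 t=2,i=4
  .##.#|#  b13=1 t=1,i=0
  .##..|#  b12=1 t=0,i=19
  .#.##|.  b11=0 t=5,i=9
  .#.#.|.  b10=0 t=0,i=13
  .#..#|.  b9=0 t=0,i=6
  .#...|.  b8=0 t=0,i=9
  ..###|.  b7=0 t=2,i=3
  ..##.|.  b6=0 t=0,i=18
  ..#.#|.  b5=0 t=0,i=12
  ..#..|.  b4=0 t=0,i=5
  ...##|#  b3=1 t=0,i=17
  ...#.|.  b2=0 t=0,i=4
  ....#|#  b1=1 t=0,i=3
  .....|#  b0=1 t=0,i=2
  bits 10110101100011101011000000001011 = 3046027275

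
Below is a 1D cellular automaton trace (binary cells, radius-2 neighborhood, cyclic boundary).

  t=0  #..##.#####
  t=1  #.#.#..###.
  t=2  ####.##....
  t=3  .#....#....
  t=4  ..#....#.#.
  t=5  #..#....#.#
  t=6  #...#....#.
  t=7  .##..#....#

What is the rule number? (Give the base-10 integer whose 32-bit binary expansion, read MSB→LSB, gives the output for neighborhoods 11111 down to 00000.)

  #####|#  b31=1 t=0,i=8
  ####.|.  b30=0 t=0,i=10
  ###.#|.  b29=0 t=1,i=9
  ###..|#  b28=1 t=0,i=0
  ##.##|.  b27=0 t=0,i=5
  ##.#.|.  b26=0 t=1,i=10
  ##..#|.  b25=0 t=0,i=1
  ##...|.  b24=0 t=2,i=7
  #.###|.  b23=0 t=0,i=6
  #.##.|.  b22=0 t=2,i=5
  #.#.#|#  b21=1 t=1,i=0
  #.#..|.  b20=0 t=1,i=4
  #..##|#  b19=1 t=0,i=2
  #..#.|.  b18=0 t=5,i=2
  #...#|#  b17=1 t=4,i=0
  #....|.  b16=0 t=2,i=8
  .####|#  b15=1 t=0,i=7
  .###.|.  b14=0 t=1,i=8
  .##.#|#  b13=1 t=0,i=4
  .##..|#  b12=1 t=2,i=6
  .#.##|#  b11=1 t=5,i=9
  .#.#.|#  b10=1 t=1,i=1
  .#..#|#  b9=1 t=1,i=5
  .#...|#  b8=1 t=3,i=2
  ..###|.  b7=0 t=1,i=7
  ..##.|.  b6=0 t=0,i=3
  ..#.#|.  b5=0 t=4,i=7
  ..#..|.  b4=0 t=3,i=1
  ...##|.  b3=0 t=2,i=10
  ...#.|.  b2=0 t=3,i=0
  ....#|.  b1=0 t=2,i=9
  .....|#  b0=1 t=3,i=9
  bits 10010000001010101011111100000001 = 2418720513

2418720513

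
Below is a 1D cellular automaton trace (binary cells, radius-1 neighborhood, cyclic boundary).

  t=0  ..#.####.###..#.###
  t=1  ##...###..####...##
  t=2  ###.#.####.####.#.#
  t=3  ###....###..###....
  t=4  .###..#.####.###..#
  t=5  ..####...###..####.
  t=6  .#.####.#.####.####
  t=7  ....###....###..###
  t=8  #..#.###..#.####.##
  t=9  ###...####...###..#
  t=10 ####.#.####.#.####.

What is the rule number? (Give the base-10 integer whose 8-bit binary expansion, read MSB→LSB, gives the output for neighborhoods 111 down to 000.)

  ###|#  b7=1 t=0,i=5
  ##.|#  b6=1 t=0,i=7
  #.#|.  b5=0 t=0,i=3
  #..|#  b4=1 t=0,i=0
  .##|.  b3=0 t=0,i=4
  .#.|.  b2=0 t=0,i=2
  ..#|#  b1=1 t=0,i=1
  ...|.  b0=0 t=1,i=3
  bits 11010010 = 210

210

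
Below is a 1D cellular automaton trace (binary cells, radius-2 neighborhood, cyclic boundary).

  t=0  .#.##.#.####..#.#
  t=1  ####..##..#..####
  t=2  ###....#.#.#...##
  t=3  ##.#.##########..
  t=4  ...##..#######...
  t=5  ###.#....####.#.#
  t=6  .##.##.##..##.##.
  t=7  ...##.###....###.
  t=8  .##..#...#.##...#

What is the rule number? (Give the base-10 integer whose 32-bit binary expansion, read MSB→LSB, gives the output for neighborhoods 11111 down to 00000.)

3916832559

  [31] ##### => #  t=1,i=0
  [30] ####. => #  t=0,i=10
  [29] ###.# => #  t=5,i=2
  [28] ###.. => .  t=0,i=11
  [27] ##.## => #  t=6,i=3
  [26] ##.#. => .  t=0,i=5
  [25] ##..# => .  t=0,i=12
  [24] ##... => #  t=2,i=3
  [23] #.### => .  t=0,i=8
  [22] #.##. => #  t=0,i=3
  [21] #.#.# => #  t=0,i=1
  [20] #.#.. => #  t=2,i=11
  [19] #..## => .  t=1,i=5
  [18] #..#. => #  t=0,i=13
  [17] #...# => #  t=2,i=13
  [16] #.... => .  t=2,i=4
  [15] .#### => .  t=0,i=9
  [14] .###. => .  t=7,i=7
  [13] .##.# => .  t=0,i=4
  [12] .##.. => #  t=1,i=7
  [11] .#.## => #  t=0,i=2
  [10] .#.#. => #  t=0,i=0
  [9] .#..# => #  t=1,i=11
  [8] .#... => #  t=2,i=12
  [7] ..### => .  t=1,i=13
  [6] ..##. => .  t=1,i=6
  [5] ..#.# => #  t=0,i=14
  [4] ..#.. => .  t=1,i=10
  [3] ...## => #  t=2,i=14
  [2] ...#. => #  t=2,i=6
  [1] ....# => #  t=2,i=5
  [0] ..... => #  t=4,i=0
  bits 11101001011101100001111100101111 = 3916832559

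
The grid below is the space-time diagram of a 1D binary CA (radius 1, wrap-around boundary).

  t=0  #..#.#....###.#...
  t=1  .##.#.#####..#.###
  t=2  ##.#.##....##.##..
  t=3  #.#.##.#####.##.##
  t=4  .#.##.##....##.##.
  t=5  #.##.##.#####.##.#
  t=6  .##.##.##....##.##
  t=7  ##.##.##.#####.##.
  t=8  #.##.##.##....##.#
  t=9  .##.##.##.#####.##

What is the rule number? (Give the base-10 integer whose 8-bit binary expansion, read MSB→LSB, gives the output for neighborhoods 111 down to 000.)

59

  ###|.  b7=0 t=0,i=11
  ##.|.  b6=0 t=0,i=12
  #.#|#  b5=1 t=0,i=4
  #..|#  b4=1 t=0,i=1
  .##|#  b3=1 t=0,i=10
  .#.|.  b2=0 t=0,i=0
  ..#|#  b1=1 t=0,i=2
  ...|#  b0=1 t=0,i=7
  bits 00111011 = 59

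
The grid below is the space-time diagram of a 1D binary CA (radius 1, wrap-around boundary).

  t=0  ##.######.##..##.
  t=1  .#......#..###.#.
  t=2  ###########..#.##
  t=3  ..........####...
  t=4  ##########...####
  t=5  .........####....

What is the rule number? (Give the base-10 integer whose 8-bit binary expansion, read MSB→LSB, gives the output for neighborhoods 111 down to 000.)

  [7] ### => .  t=0,i=4
  [6] ##. => #  t=0,i=1
  [5] #.# => .  t=0,i=2
  [4] #.. => #  t=0,i=12
  [3] .## => .  t=0,i=0
  [2] .#. => #  t=1,i=1
  [1] ..# => #  t=0,i=13
  [0] ... => #  t=1,i=3
  bits 01010111 = 87

87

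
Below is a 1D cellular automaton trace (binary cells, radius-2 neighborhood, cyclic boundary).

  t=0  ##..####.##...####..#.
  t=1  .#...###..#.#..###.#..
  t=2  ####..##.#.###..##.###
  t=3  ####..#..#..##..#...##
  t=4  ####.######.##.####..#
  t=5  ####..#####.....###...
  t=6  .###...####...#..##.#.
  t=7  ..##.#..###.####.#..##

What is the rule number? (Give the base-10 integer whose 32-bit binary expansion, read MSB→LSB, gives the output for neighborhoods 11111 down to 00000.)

  nb #####: next=#  (t=2,i=0, bit31=1)
  nb ####.: next=#  (t=0,i=6, bit30=1)
  nb ###.#: next=#  (t=0,i=7, bit29=1)
  nb ###..: next=#  (t=0,i=17, bit28=1)
  nb ##.##: next=.  (t=0,i=8, bit27=0)
  nb ##.#.: next=.  (t=1,i=18, bit26=0)
  nb ##..#: next=.  (t=0,i=2, bit25=0)
  nb ##...: next=.  (t=0,i=11, bit24=0)
  nb #.###: next=.  (t=2,i=11, bit23=0)
  nb #.##.: next=.  (t=0,i=0, bit22=0)
  nb #.#.#: next=#  (t=2,i=9, bit21=1)
  nb #.#..: next=#  (t=1,i=12, bit20=1)
  nb #..##: next=.  (t=0,i=3, bit19=0)
  nb #..#.: next=#  (t=0,i=19, bit18=1)
  nb #...#: next=#  (t=0,i=12, bit17=1)
  nb #....: next=.  (t=5,i=12, bit16=0)
  nb .####: next=#  (t=0,i=5, bit15=1)
  nb .###.: next=#  (t=1,i=6, bit14=1)
  nb .##.#: next=.  (t=2,i=7, bit13=0)
  nb .##..: next=#  (t=0,i=1, bit12=1)
  nb .#.##: next=.  (t=0,i=21, bit11=0)
  nb .#.#.: next=#  (t=1,i=11, bit10=1)
  nb .#..#: next=#  (t=1,i=13, bit9=1)
  nb .#...: next=#  (t=1,i=2, bit8=1)
  nb ..###: next=.  (t=0,i=4, bit7=0)
  nb ..##.: next=#  (t=2,i=6, bit6=1)
  nb ..#.#: next=.  (t=0,i=20, bit5=0)
  nb ..#..: next=#  (t=1,i=1, bit4=1)
  nb ...##: next=.  (t=0,i=13, bit3=0)
  nb ...#.: next=#  (t=1,i=0, bit2=1)
  nb ....#: next=#  (t=5,i=14, bit1=1)
  nb .....: next=.  (t=5,i=13, bit0=0)
  bits 11110000001101101101011101010110 = 4030125910

4030125910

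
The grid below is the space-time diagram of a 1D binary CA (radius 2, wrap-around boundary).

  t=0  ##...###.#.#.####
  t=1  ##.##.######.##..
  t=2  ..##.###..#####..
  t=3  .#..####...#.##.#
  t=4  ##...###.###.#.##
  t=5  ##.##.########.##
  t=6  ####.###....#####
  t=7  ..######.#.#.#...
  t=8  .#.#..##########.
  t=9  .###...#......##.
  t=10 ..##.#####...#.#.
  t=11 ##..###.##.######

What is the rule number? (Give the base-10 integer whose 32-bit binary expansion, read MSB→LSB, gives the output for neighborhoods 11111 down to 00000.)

  nb #####: next=.  (t=0,i=15, bit31=0)
  nb ####.: next=#  (t=0,i=0, bit30=1)
  nb ###.#: next=#  (t=0,i=7, bit29=1)
  nb ###..: next=#  (t=0,i=1, bit28=1)
  nb ##.##: next=#  (t=1,i=2, bit27=1)
  nb ##.#.: next=#  (t=0,i=8, bit26=1)
  nb ##..#: next=.  (t=1,i=15, bit25=0)
  nb ##...: next=.  (t=0,i=2, bit24=0)
  nb #.###: next=#  (t=0,i=13, bit23=1)
  nb #.##.: next=#  (t=1,i=3, bit22=1)
  nb #.#.#: next=#  (t=0,i=9, bit21=1)
  nb #.#..: next=#  (t=3,i=1, bit20=1)
  nb #..##: next=.  (t=1,i=16, bit19=0)
  nb #..#.: next=.  (t=8,i=0, bit18=0)
  nb #...#: next=#  (t=0,i=3, bit17=1)
  nb #....: next=#  (t=2,i=16, bit16=1)
  nb .####: next=#  (t=0,i=14, bit15=1)
  nb .###.: next=#  (t=0,i=6, bit14=1)
  nb .##.#: next=.  (t=1,i=1, bit13=0)
  nb .##..: next=#  (t=1,i=14, bit12=1)
  nb .#.##: next=.  (t=0,i=12, bit11=0)
  nb .#.#.: next=#  (t=0,i=10, bit10=1)
  nb .#..#: next=.  (t=3,i=2, bit9=0)
  nb .#...: next=#  (t=7,i=14, bit8=1)
  nb ..###: next=.  (t=0,i=5, bit7=0)
  nb ..##.: next=.  (t=1,i=0, bit6=0)
  nb ..#.#: next=#  (t=3,i=11, bit5=1)
  nb ..#..: next=#  (t=9,i=7, bit4=1)
  nb ...##: next=#  (t=0,i=4, bit3=1)
  nb ...#.: next=#  (t=3,i=10, bit2=1)
  nb ....#: next=.  (t=2,i=0, bit1=0)
  nb .....: next=.  (t=7,i=16, bit0=0)
  bits 01111100111100111101010100111100 = 2096354620

2096354620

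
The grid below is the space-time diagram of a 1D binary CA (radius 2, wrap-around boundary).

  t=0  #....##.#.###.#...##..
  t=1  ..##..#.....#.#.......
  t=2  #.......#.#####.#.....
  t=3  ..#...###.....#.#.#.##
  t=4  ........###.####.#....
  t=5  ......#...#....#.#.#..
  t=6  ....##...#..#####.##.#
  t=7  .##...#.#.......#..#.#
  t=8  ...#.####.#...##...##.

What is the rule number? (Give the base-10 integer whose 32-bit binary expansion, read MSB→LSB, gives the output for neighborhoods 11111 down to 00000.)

823206950

  nb #####: next=.  (t=2,i=12, bit31=0)
  nb ####.: next=.  (t=2,i=13, bit30=0)
  nb ###.#: next=#  (t=0,i=12, bit29=1)
  nb ###..: next=#  (t=3,i=8, bit28=1)
  nb ##.##: next=.  (t=4,i=11, bit27=0)
  nb ##.#.: next=.  (t=0,i=7, bit26=0)
  nb ##..#: next=.  (t=0,i=20, bit25=0)
  nb ##...: next=#  (t=3,i=9, bit24=1)
  nb #.###: next=.  (t=0,i=10, bit23=0)
  nb #.##.: next=.  (t=3,i=20, bit22=0)
  nb #.#.#: next=.  (t=0,i=8, bit21=0)
  nb #.#..: next=#  (t=0,i=14, bit20=1)
  nb #..##: next=.  (t=6,i=11, bit19=0)
  nb #..#.: next=.  (t=0,i=21, bit18=0)
  nb #...#: next=.  (t=0,i=16, bit17=0)
  nb #....: next=#  (t=0,i=2, bit16=1)
  nb .####: next=.  (t=2,i=11, bit15=0)
  nb .###.: next=.  (t=0,i=11, bit14=0)
  nb .##.#: next=#  (t=0,i=6, bit13=1)
  nb .##..: next=.  (t=0,i=19, bit12=0)
  nb .#.##: next=.  (t=0,i=9, bit11=0)
  nb .#.#.: next=#  (t=1,i=13, bit10=1)
  nb .#..#: next=.  (t=6,i=10, bit9=0)
  nb .#...: next=.  (t=0,i=1, bit8=0)
  nb ..###: next=.  (t=3,i=6, bit7=0)
  nb ..##.: next=.  (t=0,i=5, bit6=0)
  nb ..#.#: next=#  (t=1,i=12, bit5=1)
  nb ..#..: next=.  (t=0,i=0, bit4=0)
  nb ...##: next=.  (t=0,i=4, bit3=0)
  nb ...#.: next=#  (t=1,i=11, bit2=1)
  nb ....#: next=#  (t=0,i=3, bit1=1)
  nb .....: next=.  (t=1,i=9, bit0=0)
  bits 00110001000100010010010000100110 = 823206950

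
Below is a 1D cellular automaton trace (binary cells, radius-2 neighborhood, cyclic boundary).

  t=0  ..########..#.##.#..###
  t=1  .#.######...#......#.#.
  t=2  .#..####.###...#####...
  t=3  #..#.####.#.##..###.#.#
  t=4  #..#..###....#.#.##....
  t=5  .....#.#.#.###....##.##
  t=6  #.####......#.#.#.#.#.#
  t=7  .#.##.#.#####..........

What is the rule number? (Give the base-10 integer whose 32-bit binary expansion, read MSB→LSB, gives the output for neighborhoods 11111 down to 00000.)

3909800039

  ##### -> #   bit 31 = 1  t=0,i=4
  ####. -> #   bit 30 = 1  t=0,i=8
  ###.# -> #   bit 29 = 1  t=2,i=7
  ###.. -> .   bit 28 = 0  t=0,i=9
  ##.## -> #   bit 27 = 1  t=2,i=8
  ##.#. -> .   bit 26 = 0  t=0,i=16
  ##..# -> .   bit 25 = 0  t=0,i=0
  ##... -> #   bit 24 = 1  t=1,i=9
  #.### -> .   bit 23 = 0  t=1,i=3
  #.##. -> .   bit 22 = 0  t=0,i=14
  #.#.# -> .   bit 21 = 0  t=3,i=10
  #.#.. -> .   bit 20 = 0  t=0,i=17
  #..## -> #   bit 19 = 1  t=0,i=1
  #..#. -> .   bit 18 = 0  t=0,i=11
  #...# -> #   bit 17 = 1  t=1,i=10
  #.... -> .   bit 16 = 0  t=1,i=14
  .#### -> #   bit 15 = 1  t=0,i=3
  .###. -> #   bit 14 = 1  t=0,i=21
  .##.# -> .   bit 13 = 0  t=0,i=15
  .##.. -> #   bit 12 = 1  t=3,i=0
  .#.## -> .   bit 11 = 0  t=0,i=13
  .#.#. -> .   bit 10 = 0  t=1,i=20
  .#..# -> .   bit 9 = 0  t=0,i=18
  .#... -> .   bit 8 = 0  t=1,i=13
  ..### -> .   bit 7 = 0  t=0,i=2
  ..##. -> #   bit 6 = 1  t=5,i=18
  ..#.# -> #   bit 5 = 1  t=0,i=12
  ..#.. -> .   bit 4 = 0  t=1,i=12
  ...## -> .   bit 3 = 0  t=2,i=14
  ...#. -> #   bit 2 = 1  t=1,i=11
  ....# -> #   bit 1 = 1  t=1,i=17
  ..... -> #   bit 0 = 1  t=1,i=15
  bits 11101001000010101101000001100111 = 3909800039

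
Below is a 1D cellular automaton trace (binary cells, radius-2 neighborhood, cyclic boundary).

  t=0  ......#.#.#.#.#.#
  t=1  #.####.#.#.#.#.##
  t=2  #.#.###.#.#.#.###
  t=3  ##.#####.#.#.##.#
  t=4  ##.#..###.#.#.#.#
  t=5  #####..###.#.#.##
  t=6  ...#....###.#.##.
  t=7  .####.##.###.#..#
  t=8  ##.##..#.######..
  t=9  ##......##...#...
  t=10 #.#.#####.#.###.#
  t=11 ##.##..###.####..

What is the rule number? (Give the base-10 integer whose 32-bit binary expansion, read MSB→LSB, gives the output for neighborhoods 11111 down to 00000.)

  #####|.  b31=0 t=3,i=5
  ####.|#  b30=1 t=1,i=4
  ###.#|#  b29=1 t=1,i=0
  ###..|.  b28=0 t=5,i=4
  ##.##|.  b27=0 t=1,i=1
  ##.#.|#  b26=1 t=1,i=6
  ##..#|.  b25=0 t=5,i=5
  ##...|#  b24=1 t=6,i=16
  #.###|#  b23=1 t=1,i=2
  #.##.|.  b22=0 t=3,i=13
  #.#.#|.  b21=0 t=0,i=8
  #.#..|#  b20=1 t=0,i=16
  #..##|.  b19=0 t=4,i=5
  #..#.|.  b18=0 t=7,i=15
  #...#|.  b17=0 t=9,i=11
  #....|.  b16=0 t=0,i=1
  .####|.  b15=0 t=1,i=3
  .###.|#  b14=1 t=1,i=16
  .##.#|#  b13=1 t=3,i=14
  .##..|.  b12=0 t=6,i=15
  .#.##|#  b11=1 t=1,i=14
  .#.#.|#  b10=1 t=0,i=7
  .#..#|#  b9=1 t=4,i=4
  .#...|#  b8=1 t=0,i=0
  ..###|.  b7=0 t=4,i=6
  ..##.|#  b6=1 t=8,i=0
  ..#.#|.  b5=0 t=0,i=6
  ..#..|#  b4=1 t=6,i=3
  ...##|#  b3=1 t=6,i=7
  ...#.|#  b2=1 t=0,i=5
  ....#|#  b1=1 t=0,i=4
  .....|#  b0=1 t=0,i=2
  bits 01100101100100000110111101011111 = 1703964511

1703964511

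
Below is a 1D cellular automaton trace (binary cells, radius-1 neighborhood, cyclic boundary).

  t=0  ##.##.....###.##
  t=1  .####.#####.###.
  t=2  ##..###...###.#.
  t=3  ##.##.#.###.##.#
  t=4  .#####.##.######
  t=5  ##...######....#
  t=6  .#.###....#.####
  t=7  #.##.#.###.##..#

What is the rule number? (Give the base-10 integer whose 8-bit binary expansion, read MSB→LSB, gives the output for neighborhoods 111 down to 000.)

107

  [7] ### => .  t=0,i=0
  [6] ##. => #  t=0,i=1
  [5] #.# => #  t=0,i=2
  [4] #.. => .  t=0,i=5
  [3] .## => #  t=0,i=3
  [2] .#. => .  t=2,i=14
  [1] ..# => #  t=0,i=9
  [0] ... => #  t=0,i=6
  bits 01101011 = 107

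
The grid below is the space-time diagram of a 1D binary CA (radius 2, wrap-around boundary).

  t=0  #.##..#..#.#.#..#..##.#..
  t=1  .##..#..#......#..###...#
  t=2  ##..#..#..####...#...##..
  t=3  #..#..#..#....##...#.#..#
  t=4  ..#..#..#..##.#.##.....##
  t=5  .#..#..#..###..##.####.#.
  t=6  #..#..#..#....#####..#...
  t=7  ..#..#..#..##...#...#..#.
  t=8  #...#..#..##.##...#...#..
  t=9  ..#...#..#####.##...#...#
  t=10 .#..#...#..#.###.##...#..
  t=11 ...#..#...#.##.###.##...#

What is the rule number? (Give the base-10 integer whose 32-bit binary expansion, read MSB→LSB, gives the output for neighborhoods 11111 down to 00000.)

  nb #####: next=#  (t=6,i=16, bit31=1)
  nb ####.: next=.  (t=2,i=12, bit30=0)
  nb ###.#: next=#  (t=5,i=21, bit29=1)
  nb ###..: next=.  (t=1,i=20, bit28=0)
  nb ##.##: next=#  (t=5,i=17, bit27=1)
  nb ##.#.: next=.  (t=0,i=21, bit26=0)
  nb ##..#: next=.  (t=0,i=4, bit25=0)
  nb ##...: next=#  (t=1,i=21, bit24=1)
  nb #.###: next=#  (t=5,i=18, bit23=1)
  nb #.##.: next=#  (t=0,i=2, bit22=1)
  nb #.#.#: next=.  (t=0,i=11, bit21=0)
  nb #.#..: next=.  (t=0,i=13, bit20=0)
  nb #..##: next=#  (t=0,i=18, bit19=1)
  nb #..#.: next=#  (t=0,i=5, bit18=1)
  nb #...#: next=#  (t=1,i=22, bit17=1)
  nb #....: next=#  (t=1,i=10, bit16=1)
  nb .####: next=.  (t=2,i=11, bit15=0)
  nb .###.: next=.  (t=1,i=19, bit14=0)
  nb .##.#: next=#  (t=0,i=20, bit13=1)
  nb .##..: next=.  (t=0,i=3, bit12=0)
  nb .#.##: next=#  (t=0,i=1, bit11=1)
  nb .#.#.: next=.  (t=0,i=10, bit10=0)
  nb .#..#: next=.  (t=0,i=7, bit9=0)
  nb .#...: next=.  (t=1,i=9, bit8=0)
  nb ..###: next=.  (t=1,i=18, bit7=0)
  nb ..##.: next=#  (t=0,i=19, bit6=1)
  nb ..#.#: next=.  (t=0,i=0, bit5=0)
  nb ..#..: next=.  (t=0,i=6, bit4=0)
  nb ...##: next=.  (t=2,i=20, bit3=0)
  nb ...#.: next=.  (t=1,i=14, bit2=0)
  nb ....#: next=#  (t=1,i=13, bit1=1)
  nb .....: next=#  (t=1,i=11, bit0=1)
  bits 10101001110011110010100001000011 = 2848925763

2848925763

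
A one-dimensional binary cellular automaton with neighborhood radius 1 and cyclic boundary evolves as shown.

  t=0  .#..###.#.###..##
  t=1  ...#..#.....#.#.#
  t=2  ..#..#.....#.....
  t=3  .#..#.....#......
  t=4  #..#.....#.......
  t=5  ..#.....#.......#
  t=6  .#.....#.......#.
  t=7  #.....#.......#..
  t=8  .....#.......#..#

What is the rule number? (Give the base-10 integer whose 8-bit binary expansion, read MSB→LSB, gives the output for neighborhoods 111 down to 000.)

66

  ###|.  b7=0 t=0,i=5
  ##.|#  b6=1 t=0,i=6
  #.#|.  b5=0 t=0,i=0
  #..|.  b4=0 t=0,i=2
  .##|.  b3=0 t=0,i=4
  .#.|.  b2=0 t=0,i=1
  ..#|#  b1=1 t=0,i=3
  ...|.  b0=0 t=1,i=1
  bits 01000010 = 66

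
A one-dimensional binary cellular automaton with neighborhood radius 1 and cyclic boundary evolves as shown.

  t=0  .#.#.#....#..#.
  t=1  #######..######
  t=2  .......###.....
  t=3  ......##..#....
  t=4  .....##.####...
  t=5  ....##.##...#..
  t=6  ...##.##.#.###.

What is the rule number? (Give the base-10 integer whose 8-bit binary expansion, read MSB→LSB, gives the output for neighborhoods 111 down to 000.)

62

  ###|.  b7=0 t=1,i=0
  ##.|.  b6=0 t=1,i=6
  #.#|#  b5=1 t=0,i=2
  #..|#  b4=1 t=0,i=6
  .##|#  b3=1 t=1,i=9
  .#.|#  b2=1 t=0,i=1
  ..#|#  b1=1 t=0,i=0
  ...|.  b0=0 t=0,i=7
  bits 00111110 = 62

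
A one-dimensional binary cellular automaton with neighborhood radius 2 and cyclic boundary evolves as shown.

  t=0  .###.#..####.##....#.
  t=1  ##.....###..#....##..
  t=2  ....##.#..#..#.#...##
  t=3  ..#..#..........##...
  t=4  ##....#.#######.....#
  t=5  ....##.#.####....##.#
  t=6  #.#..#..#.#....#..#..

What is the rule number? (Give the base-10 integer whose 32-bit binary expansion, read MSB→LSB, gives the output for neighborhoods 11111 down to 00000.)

  nb #####: next=#  (t=4,i=10, bit31=1)
  nb ####.: next=.  (t=0,i=10, bit30=0)
  nb ###.#: next=.  (t=0,i=3, bit29=0)
  nb ###..: next=.  (t=1,i=9, bit28=0)
  nb ##.##: next=#  (t=0,i=12, bit27=1)
  nb ##.#.: next=.  (t=0,i=4, bit26=0)
  nb ##..#: next=#  (t=1,i=10, bit25=1)
  nb ##...: next=.  (t=0,i=15, bit24=0)
  nb #.###: next=.  (t=4,i=8, bit23=0)
  nb #.##.: next=.  (t=0,i=13, bit22=0)
  nb #.#.#: next=.  (t=5,i=7, bit21=0)
  nb #.#..: next=.  (t=0,i=5, bit20=0)
  nb #..##: next=#  (t=0,i=0, bit19=1)
  nb #..#.: next=.  (t=1,i=11, bit18=0)
  nb #...#: next=#  (t=2,i=17, bit17=1)
  nb #....: next=.  (t=0,i=16, bit16=0)
  nb .####: next=#  (t=0,i=9, bit15=1)
  nb .###.: next=.  (t=0,i=2, bit14=0)
  nb .##.#: next=#  (t=2,i=5, bit13=1)
  nb .##..: next=.  (t=0,i=14, bit12=0)
  nb .#.##: next=#  (t=4,i=7, bit11=1)
  nb .#.#.: next=.  (t=2,i=14, bit10=0)
  nb .#..#: next=.  (t=0,i=6, bit9=0)
  nb .#...: next=#  (t=1,i=13, bit8=1)
  nb ..###: next=#  (t=0,i=1, bit7=1)
  nb ..##.: next=.  (t=1,i=0, bit6=0)
  nb ..#.#: next=.  (t=2,i=13, bit5=0)
  nb ..#..: next=.  (t=0,i=19, bit4=0)
  nb ...##: next=.  (t=1,i=6, bit3=0)
  nb ...#.: next=#  (t=0,i=18, bit2=1)
  nb ....#: next=#  (t=0,i=17, bit1=1)
  nb .....: next=#  (t=1,i=4, bit0=1)
  bits 10001010000010101010100110000111 = 2315954567

2315954567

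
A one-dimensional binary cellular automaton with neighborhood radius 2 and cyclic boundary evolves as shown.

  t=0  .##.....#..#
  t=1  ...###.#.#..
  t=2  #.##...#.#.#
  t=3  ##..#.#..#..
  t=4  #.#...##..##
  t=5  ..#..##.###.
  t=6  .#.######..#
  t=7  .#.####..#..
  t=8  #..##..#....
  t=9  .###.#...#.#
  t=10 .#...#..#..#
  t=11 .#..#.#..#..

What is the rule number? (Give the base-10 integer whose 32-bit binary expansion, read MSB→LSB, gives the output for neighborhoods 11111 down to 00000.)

  #####|#  b31=1 t=6,i=5
  ####.|.  b30=0 t=6,i=7
  ###.#|.  b29=0 t=1,i=5
  ###..|.  b28=0 t=5,i=10
  ##.##|#  b27=1 t=2,i=1
  ##.#.|.  b26=0 t=1,i=6
  ##..#|#  b25=1 t=3,i=2
  ##...|#  b24=1 t=0,i=3
  #.###|#  b23=1 t=5,i=8
  #.##.|.  b22=0 t=0,i=1
  #.#.#|#  b21=1 t=1,i=7
  #.#..|#  b20=1 t=1,i=9
  #..##|#  b19=1 t=3,i=11
  #..#.|.  b18=0 t=0,i=10
  #...#|.  b17=0 t=2,i=5
  #....|#  b16=1 t=0,i=4
  .####|#  b15=1 t=6,i=4
  .###.|.  b14=0 t=1,i=4
  .##.#|#  b13=1 t=2,i=0
  .##..|.  b12=0 t=0,i=2
  .#.##|.  b11=0 t=0,i=0
  .#.#.|.  b10=0 t=1,i=8
  .#..#|#  b9=1 t=0,i=9
  .#...|.  b8=0 t=1,i=10
  ..###|#  b7=1 t=1,i=3
  ..##.|#  b6=1 t=3,i=0
  ..#.#|.  b5=0 t=0,i=11
  ..#..|.  b4=0 t=0,i=8
  ...##|#  b3=1 t=1,i=2
  ...#.|#  b2=1 t=0,i=7
  ....#|.  b1=0 t=0,i=6
  .....|#  b0=1 t=0,i=5
  bits 10001011101110011010001011001101 = 2344198861

2344198861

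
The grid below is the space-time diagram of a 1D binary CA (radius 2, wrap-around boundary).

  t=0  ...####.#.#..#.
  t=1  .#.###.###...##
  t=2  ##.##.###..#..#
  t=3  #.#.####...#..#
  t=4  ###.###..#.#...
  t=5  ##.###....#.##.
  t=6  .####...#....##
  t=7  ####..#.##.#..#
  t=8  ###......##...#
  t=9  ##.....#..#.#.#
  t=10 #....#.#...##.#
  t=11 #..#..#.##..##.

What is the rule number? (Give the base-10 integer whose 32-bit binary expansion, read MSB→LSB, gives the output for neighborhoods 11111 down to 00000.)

  #####|#  b31=1 t=7,i=1
  ####.|#  b30=1 t=0,i=5
  ###.#|.  b29=0 t=0,i=6
  ###..|.  b28=0 t=1,i=9
  ##.##|#  b27=1 t=1,i=6
  ##.#.|#  b26=1 t=0,i=7
  ##..#|.  b25=0 t=2,i=9
  ##...|.  b24=0 t=1,i=10
  #.###|#  b23=1 t=1,i=3
  #.##.|.  b22=0 t=2,i=3
  #.#.#|#  b21=1 t=0,i=8
  #.#..|.  b20=0 t=0,i=10
  #..##|.  b19=0 t=2,i=13
  #..#.|.  b18=0 t=0,i=12
  #...#|#  b17=1 t=1,i=11
  #....|.  b16=0 t=0,i=0
  .####|#  b15=1 t=0,i=4
  .###.|#  b14=1 t=1,i=4
  .##.#|#  b13=1 t=1,i=14
  .##..|#  b12=1 t=8,i=10
  .#.##|.  b11=0 t=1,i=2
  .#.#.|#  b10=1 t=0,i=9
  .#..#|.  b9=0 t=0,i=11
  .#...|#  b8=1 t=0,i=14
  ..###|#  b7=1 t=0,i=3
  ..##.|.  b6=0 t=1,i=13
  ..#.#|.  b5=0 t=4,i=9
  ..#..|#  b4=1 t=0,i=13
  ...##|.  b3=0 t=0,i=2
  ...#.|.  b2=0 t=3,i=10
  ....#|#  b1=1 t=0,i=1
  .....|.  b0=0 t=8,i=5
  bits 11001100101000101111010110010010 = 3433231762

3433231762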